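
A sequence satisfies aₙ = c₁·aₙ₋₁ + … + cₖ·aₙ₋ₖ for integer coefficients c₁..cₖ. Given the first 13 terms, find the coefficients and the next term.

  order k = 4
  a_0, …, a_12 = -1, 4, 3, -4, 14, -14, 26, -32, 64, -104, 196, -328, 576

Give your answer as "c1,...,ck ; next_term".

-2,0,2,2 ; -968

  a_4 = -2·-4 + 0·3 + 2·4 + 2·-1 = 14
  a_5 = -2·14 + 0·-4 + 2·3 + 2·4 = -14
  a_6 = -2·-14 + 0·14 + 2·-4 + 2·3 = 26
  a_7 = -2·26 + 0·-14 + 2·14 + 2·-4 = -32
  a_8 = -2·-32 + 0·26 + 2·-14 + 2·14 = 64
  a_9 = -2·64 + 0·-32 + 2·26 + 2·-14 = -104
  a_10 = -2·-104 + 0·64 + 2·-32 + 2·26 = 196
  a_11 = -2·196 + 0·-104 + 2·64 + 2·-32 = -328
  a_12 = -2·-328 + 0·196 + 2·-104 + 2·64 = 576
  a_13 = -2·576 + 0·-328 + 2·196 + 2·-104 = -968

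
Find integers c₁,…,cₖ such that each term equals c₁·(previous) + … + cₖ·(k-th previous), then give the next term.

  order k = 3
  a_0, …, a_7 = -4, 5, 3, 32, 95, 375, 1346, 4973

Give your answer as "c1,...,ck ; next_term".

3,3,-2 ; 18207

  a_3 = 3·3 + 3·5 + -2·-4 = 32
  a_4 = 3·32 + 3·3 + -2·5 = 95
  a_5 = 3·95 + 3·32 + -2·3 = 375
  a_6 = 3·375 + 3·95 + -2·32 = 1346
  a_7 = 3·1346 + 3·375 + -2·95 = 4973
  a_8 = 3·4973 + 3·1346 + -2·375 = 18207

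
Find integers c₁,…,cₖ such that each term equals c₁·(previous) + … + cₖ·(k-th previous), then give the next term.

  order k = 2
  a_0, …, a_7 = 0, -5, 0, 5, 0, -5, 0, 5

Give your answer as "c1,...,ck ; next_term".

0,-1 ; 0

  a_2 = 0·-5 + -1·0 = 0
  a_3 = 0·0 + -1·-5 = 5
  a_4 = 0·5 + -1·0 = 0
  a_5 = 0·0 + -1·5 = -5
  a_6 = 0·-5 + -1·0 = 0
  a_7 = 0·0 + -1·-5 = 5
  a_8 = 0·5 + -1·0 = 0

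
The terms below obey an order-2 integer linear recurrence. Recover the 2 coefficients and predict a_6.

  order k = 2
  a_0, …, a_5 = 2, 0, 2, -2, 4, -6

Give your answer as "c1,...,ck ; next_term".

-1,1 ; 10

  a_2 = -1·0 + 1·2 = 2
  a_3 = -1·2 + 1·0 = -2
  a_4 = -1·-2 + 1·2 = 4
  a_5 = -1·4 + 1·-2 = -6
  a_6 = -1·-6 + 1·4 = 10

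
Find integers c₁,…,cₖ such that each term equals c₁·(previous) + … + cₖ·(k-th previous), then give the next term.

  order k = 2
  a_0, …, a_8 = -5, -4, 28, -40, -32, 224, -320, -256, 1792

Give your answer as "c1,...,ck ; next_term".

-2,-4 ; -2560

  a_2 = -2·-4 + -4·-5 = 28
  a_3 = -2·28 + -4·-4 = -40
  a_4 = -2·-40 + -4·28 = -32
  a_5 = -2·-32 + -4·-40 = 224
  a_6 = -2·224 + -4·-32 = -320
  a_7 = -2·-320 + -4·224 = -256
  a_8 = -2·-256 + -4·-320 = 1792
  a_9 = -2·1792 + -4·-256 = -2560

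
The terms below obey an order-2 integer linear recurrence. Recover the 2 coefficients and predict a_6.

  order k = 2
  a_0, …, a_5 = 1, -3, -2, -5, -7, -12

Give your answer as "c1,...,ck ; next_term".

  a_2 = 1·-3 + 1·1 = -2
  a_3 = 1·-2 + 1·-3 = -5
  a_4 = 1·-5 + 1·-2 = -7
  a_5 = 1·-7 + 1·-5 = -12
  a_6 = 1·-12 + 1·-7 = -19

1,1 ; -19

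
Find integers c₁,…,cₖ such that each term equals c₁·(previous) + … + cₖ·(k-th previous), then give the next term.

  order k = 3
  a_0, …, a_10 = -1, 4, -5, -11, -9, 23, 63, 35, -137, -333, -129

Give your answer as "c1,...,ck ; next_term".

1,-2,-2 ; 811

  a_3 = 1·-5 + -2·4 + -2·-1 = -11
  a_4 = 1·-11 + -2·-5 + -2·4 = -9
  a_5 = 1·-9 + -2·-11 + -2·-5 = 23
  a_6 = 1·23 + -2·-9 + -2·-11 = 63
  a_7 = 1·63 + -2·23 + -2·-9 = 35
  a_8 = 1·35 + -2·63 + -2·23 = -137
  a_9 = 1·-137 + -2·35 + -2·63 = -333
  a_10 = 1·-333 + -2·-137 + -2·35 = -129
  a_11 = 1·-129 + -2·-333 + -2·-137 = 811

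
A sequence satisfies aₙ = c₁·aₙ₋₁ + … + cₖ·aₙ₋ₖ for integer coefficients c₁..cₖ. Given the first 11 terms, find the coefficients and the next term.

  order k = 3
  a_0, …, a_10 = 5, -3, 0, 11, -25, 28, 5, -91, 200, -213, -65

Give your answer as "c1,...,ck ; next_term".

  a_3 = -2·0 + -2·-3 + 1·5 = 11
  a_4 = -2·11 + -2·0 + 1·-3 = -25
  a_5 = -2·-25 + -2·11 + 1·0 = 28
  a_6 = -2·28 + -2·-25 + 1·11 = 5
  a_7 = -2·5 + -2·28 + 1·-25 = -91
  a_8 = -2·-91 + -2·5 + 1·28 = 200
  a_9 = -2·200 + -2·-91 + 1·5 = -213
  a_10 = -2·-213 + -2·200 + 1·-91 = -65
  a_11 = -2·-65 + -2·-213 + 1·200 = 756

-2,-2,1 ; 756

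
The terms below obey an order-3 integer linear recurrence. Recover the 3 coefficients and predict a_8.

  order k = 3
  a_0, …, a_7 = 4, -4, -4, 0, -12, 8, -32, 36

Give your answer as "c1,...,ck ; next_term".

  a_3 = -1·-4 + 2·-4 + 1·4 = 0
  a_4 = -1·0 + 2·-4 + 1·-4 = -12
  a_5 = -1·-12 + 2·0 + 1·-4 = 8
  a_6 = -1·8 + 2·-12 + 1·0 = -32
  a_7 = -1·-32 + 2·8 + 1·-12 = 36
  a_8 = -1·36 + 2·-32 + 1·8 = -92

-1,2,1 ; -92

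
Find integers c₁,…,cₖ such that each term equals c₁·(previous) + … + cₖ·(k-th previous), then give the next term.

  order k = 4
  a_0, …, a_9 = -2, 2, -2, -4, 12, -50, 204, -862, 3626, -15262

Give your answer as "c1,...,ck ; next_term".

  a_4 = -4·-4 + 1·-2 + 1·2 + 2·-2 = 12
  a_5 = -4·12 + 1·-4 + 1·-2 + 2·2 = -50
  a_6 = -4·-50 + 1·12 + 1·-4 + 2·-2 = 204
  a_7 = -4·204 + 1·-50 + 1·12 + 2·-4 = -862
  a_8 = -4·-862 + 1·204 + 1·-50 + 2·12 = 3626
  a_9 = -4·3626 + 1·-862 + 1·204 + 2·-50 = -15262
  a_10 = -4·-15262 + 1·3626 + 1·-862 + 2·204 = 64220

-4,1,1,2 ; 64220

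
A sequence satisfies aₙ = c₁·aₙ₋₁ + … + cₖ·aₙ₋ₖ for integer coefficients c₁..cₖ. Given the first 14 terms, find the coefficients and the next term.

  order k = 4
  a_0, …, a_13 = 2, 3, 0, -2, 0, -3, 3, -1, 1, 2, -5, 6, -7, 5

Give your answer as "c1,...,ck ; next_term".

-1,0,0,-1 ; 0

  a_4 = -1·-2 + 0·0 + 0·3 + -1·2 = 0
  a_5 = -1·0 + 0·-2 + 0·0 + -1·3 = -3
  a_6 = -1·-3 + 0·0 + 0·-2 + -1·0 = 3
  a_7 = -1·3 + 0·-3 + 0·0 + -1·-2 = -1
  a_8 = -1·-1 + 0·3 + 0·-3 + -1·0 = 1
  a_9 = -1·1 + 0·-1 + 0·3 + -1·-3 = 2
  a_10 = -1·2 + 0·1 + 0·-1 + -1·3 = -5
  a_11 = -1·-5 + 0·2 + 0·1 + -1·-1 = 6
  a_12 = -1·6 + 0·-5 + 0·2 + -1·1 = -7
  a_13 = -1·-7 + 0·6 + 0·-5 + -1·2 = 5
  a_14 = -1·5 + 0·-7 + 0·6 + -1·-5 = 0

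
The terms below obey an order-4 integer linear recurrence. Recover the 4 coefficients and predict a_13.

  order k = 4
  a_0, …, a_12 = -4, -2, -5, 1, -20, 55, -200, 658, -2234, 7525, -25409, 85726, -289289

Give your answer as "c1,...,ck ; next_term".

  a_4 = -3·1 + 1·-5 + 0·-2 + 3·-4 = -20
  a_5 = -3·-20 + 1·1 + 0·-5 + 3·-2 = 55
  a_6 = -3·55 + 1·-20 + 0·1 + 3·-5 = -200
  a_7 = -3·-200 + 1·55 + 0·-20 + 3·1 = 658
  a_8 = -3·658 + 1·-200 + 0·55 + 3·-20 = -2234
  a_9 = -3·-2234 + 1·658 + 0·-200 + 3·55 = 7525
  a_10 = -3·7525 + 1·-2234 + 0·658 + 3·-200 = -25409
  a_11 = -3·-25409 + 1·7525 + 0·-2234 + 3·658 = 85726
  a_12 = -3·85726 + 1·-25409 + 0·7525 + 3·-2234 = -289289
  a_13 = -3·-289289 + 1·85726 + 0·-25409 + 3·7525 = 976168

-3,1,0,3 ; 976168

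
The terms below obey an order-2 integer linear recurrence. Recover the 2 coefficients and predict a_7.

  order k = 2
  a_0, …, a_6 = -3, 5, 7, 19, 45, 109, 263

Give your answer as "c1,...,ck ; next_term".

2,1 ; 635

  a_2 = 2·5 + 1·-3 = 7
  a_3 = 2·7 + 1·5 = 19
  a_4 = 2·19 + 1·7 = 45
  a_5 = 2·45 + 1·19 = 109
  a_6 = 2·109 + 1·45 = 263
  a_7 = 2·263 + 1·109 = 635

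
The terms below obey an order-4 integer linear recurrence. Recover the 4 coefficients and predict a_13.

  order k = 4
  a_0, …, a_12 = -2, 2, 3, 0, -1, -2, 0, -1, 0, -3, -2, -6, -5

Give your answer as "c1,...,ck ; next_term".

  a_4 = 1·0 + 1·3 + -1·2 + 1·-2 = -1
  a_5 = 1·-1 + 1·0 + -1·3 + 1·2 = -2
  a_6 = 1·-2 + 1·-1 + -1·0 + 1·3 = 0
  a_7 = 1·0 + 1·-2 + -1·-1 + 1·0 = -1
  a_8 = 1·-1 + 1·0 + -1·-2 + 1·-1 = 0
  a_9 = 1·0 + 1·-1 + -1·0 + 1·-2 = -3
  a_10 = 1·-3 + 1·0 + -1·-1 + 1·0 = -2
  a_11 = 1·-2 + 1·-3 + -1·0 + 1·-1 = -6
  a_12 = 1·-6 + 1·-2 + -1·-3 + 1·0 = -5
  a_13 = 1·-5 + 1·-6 + -1·-2 + 1·-3 = -12

1,1,-1,1 ; -12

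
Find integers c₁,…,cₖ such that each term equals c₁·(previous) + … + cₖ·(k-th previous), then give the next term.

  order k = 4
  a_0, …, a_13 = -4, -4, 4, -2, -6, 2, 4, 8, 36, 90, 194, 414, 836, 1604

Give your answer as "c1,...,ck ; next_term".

3,-2,1,-3 ; 2972

  a_4 = 3·-2 + -2·4 + 1·-4 + -3·-4 = -6
  a_5 = 3·-6 + -2·-2 + 1·4 + -3·-4 = 2
  a_6 = 3·2 + -2·-6 + 1·-2 + -3·4 = 4
  a_7 = 3·4 + -2·2 + 1·-6 + -3·-2 = 8
  a_8 = 3·8 + -2·4 + 1·2 + -3·-6 = 36
  a_9 = 3·36 + -2·8 + 1·4 + -3·2 = 90
  a_10 = 3·90 + -2·36 + 1·8 + -3·4 = 194
  a_11 = 3·194 + -2·90 + 1·36 + -3·8 = 414
  a_12 = 3·414 + -2·194 + 1·90 + -3·36 = 836
  a_13 = 3·836 + -2·414 + 1·194 + -3·90 = 1604
  a_14 = 3·1604 + -2·836 + 1·414 + -3·194 = 2972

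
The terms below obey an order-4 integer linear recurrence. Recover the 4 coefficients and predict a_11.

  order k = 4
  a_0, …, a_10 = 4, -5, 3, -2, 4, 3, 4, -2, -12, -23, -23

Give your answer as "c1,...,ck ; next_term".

1,0,-2,-1 ; 3

  a_4 = 1·-2 + 0·3 + -2·-5 + -1·4 = 4
  a_5 = 1·4 + 0·-2 + -2·3 + -1·-5 = 3
  a_6 = 1·3 + 0·4 + -2·-2 + -1·3 = 4
  a_7 = 1·4 + 0·3 + -2·4 + -1·-2 = -2
  a_8 = 1·-2 + 0·4 + -2·3 + -1·4 = -12
  a_9 = 1·-12 + 0·-2 + -2·4 + -1·3 = -23
  a_10 = 1·-23 + 0·-12 + -2·-2 + -1·4 = -23
  a_11 = 1·-23 + 0·-23 + -2·-12 + -1·-2 = 3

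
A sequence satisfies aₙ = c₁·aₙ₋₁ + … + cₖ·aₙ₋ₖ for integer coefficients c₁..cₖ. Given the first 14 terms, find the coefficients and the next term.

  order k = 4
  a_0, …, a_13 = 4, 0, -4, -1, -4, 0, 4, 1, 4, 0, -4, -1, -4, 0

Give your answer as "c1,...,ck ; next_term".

  a_4 = 0·-1 + 0·-4 + 0·0 + -1·4 = -4
  a_5 = 0·-4 + 0·-1 + 0·-4 + -1·0 = 0
  a_6 = 0·0 + 0·-4 + 0·-1 + -1·-4 = 4
  a_7 = 0·4 + 0·0 + 0·-4 + -1·-1 = 1
  a_8 = 0·1 + 0·4 + 0·0 + -1·-4 = 4
  a_9 = 0·4 + 0·1 + 0·4 + -1·0 = 0
  a_10 = 0·0 + 0·4 + 0·1 + -1·4 = -4
  a_11 = 0·-4 + 0·0 + 0·4 + -1·1 = -1
  a_12 = 0·-1 + 0·-4 + 0·0 + -1·4 = -4
  a_13 = 0·-4 + 0·-1 + 0·-4 + -1·0 = 0
  a_14 = 0·0 + 0·-4 + 0·-1 + -1·-4 = 4

0,0,0,-1 ; 4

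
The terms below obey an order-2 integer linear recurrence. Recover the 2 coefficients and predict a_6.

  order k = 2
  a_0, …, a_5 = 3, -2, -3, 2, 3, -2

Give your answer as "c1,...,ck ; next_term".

  a_2 = 0·-2 + -1·3 = -3
  a_3 = 0·-3 + -1·-2 = 2
  a_4 = 0·2 + -1·-3 = 3
  a_5 = 0·3 + -1·2 = -2
  a_6 = 0·-2 + -1·3 = -3

0,-1 ; -3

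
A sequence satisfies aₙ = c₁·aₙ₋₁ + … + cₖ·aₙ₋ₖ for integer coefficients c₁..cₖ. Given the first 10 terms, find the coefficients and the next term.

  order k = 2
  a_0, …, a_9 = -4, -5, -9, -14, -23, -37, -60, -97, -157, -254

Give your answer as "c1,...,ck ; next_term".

  a_2 = 1·-5 + 1·-4 = -9
  a_3 = 1·-9 + 1·-5 = -14
  a_4 = 1·-14 + 1·-9 = -23
  a_5 = 1·-23 + 1·-14 = -37
  a_6 = 1·-37 + 1·-23 = -60
  a_7 = 1·-60 + 1·-37 = -97
  a_8 = 1·-97 + 1·-60 = -157
  a_9 = 1·-157 + 1·-97 = -254
  a_10 = 1·-254 + 1·-157 = -411

1,1 ; -411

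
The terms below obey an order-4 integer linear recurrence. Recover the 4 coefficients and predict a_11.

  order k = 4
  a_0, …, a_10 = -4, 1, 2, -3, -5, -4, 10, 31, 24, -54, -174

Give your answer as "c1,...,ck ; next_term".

  a_4 = 1·-3 + -2·2 + -2·1 + -1·-4 = -5
  a_5 = 1·-5 + -2·-3 + -2·2 + -1·1 = -4
  a_6 = 1·-4 + -2·-5 + -2·-3 + -1·2 = 10
  a_7 = 1·10 + -2·-4 + -2·-5 + -1·-3 = 31
  a_8 = 1·31 + -2·10 + -2·-4 + -1·-5 = 24
  a_9 = 1·24 + -2·31 + -2·10 + -1·-4 = -54
  a_10 = 1·-54 + -2·24 + -2·31 + -1·10 = -174
  a_11 = 1·-174 + -2·-54 + -2·24 + -1·31 = -145

1,-2,-2,-1 ; -145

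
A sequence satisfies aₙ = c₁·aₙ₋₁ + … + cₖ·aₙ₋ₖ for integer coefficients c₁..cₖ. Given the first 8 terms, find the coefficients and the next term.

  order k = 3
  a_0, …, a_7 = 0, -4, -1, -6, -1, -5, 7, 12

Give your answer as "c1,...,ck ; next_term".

  a_3 = 2·-1 + 1·-4 + -3·0 = -6
  a_4 = 2·-6 + 1·-1 + -3·-4 = -1
  a_5 = 2·-1 + 1·-6 + -3·-1 = -5
  a_6 = 2·-5 + 1·-1 + -3·-6 = 7
  a_7 = 2·7 + 1·-5 + -3·-1 = 12
  a_8 = 2·12 + 1·7 + -3·-5 = 46

2,1,-3 ; 46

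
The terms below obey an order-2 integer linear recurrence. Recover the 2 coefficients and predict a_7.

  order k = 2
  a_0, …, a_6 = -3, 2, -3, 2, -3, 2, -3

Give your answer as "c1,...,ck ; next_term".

0,1 ; 2

  a_2 = 0·2 + 1·-3 = -3
  a_3 = 0·-3 + 1·2 = 2
  a_4 = 0·2 + 1·-3 = -3
  a_5 = 0·-3 + 1·2 = 2
  a_6 = 0·2 + 1·-3 = -3
  a_7 = 0·-3 + 1·2 = 2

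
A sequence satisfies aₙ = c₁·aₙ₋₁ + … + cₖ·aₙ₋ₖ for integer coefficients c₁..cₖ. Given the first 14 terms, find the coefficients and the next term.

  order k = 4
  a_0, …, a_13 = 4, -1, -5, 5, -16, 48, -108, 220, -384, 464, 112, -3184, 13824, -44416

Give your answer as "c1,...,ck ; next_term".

-4,-4,0,-4 ; 121920

  a_4 = -4·5 + -4·-5 + 0·-1 + -4·4 = -16
  a_5 = -4·-16 + -4·5 + 0·-5 + -4·-1 = 48
  a_6 = -4·48 + -4·-16 + 0·5 + -4·-5 = -108
  a_7 = -4·-108 + -4·48 + 0·-16 + -4·5 = 220
  a_8 = -4·220 + -4·-108 + 0·48 + -4·-16 = -384
  a_9 = -4·-384 + -4·220 + 0·-108 + -4·48 = 464
  a_10 = -4·464 + -4·-384 + 0·220 + -4·-108 = 112
  a_11 = -4·112 + -4·464 + 0·-384 + -4·220 = -3184
  a_12 = -4·-3184 + -4·112 + 0·464 + -4·-384 = 13824
  a_13 = -4·13824 + -4·-3184 + 0·112 + -4·464 = -44416
  a_14 = -4·-44416 + -4·13824 + 0·-3184 + -4·112 = 121920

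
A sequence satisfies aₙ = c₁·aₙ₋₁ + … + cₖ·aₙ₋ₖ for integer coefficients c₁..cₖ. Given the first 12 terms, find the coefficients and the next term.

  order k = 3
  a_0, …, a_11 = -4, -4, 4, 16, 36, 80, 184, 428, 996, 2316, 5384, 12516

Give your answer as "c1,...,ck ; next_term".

3,-2,1 ; 29096

  a_3 = 3·4 + -2·-4 + 1·-4 = 16
  a_4 = 3·16 + -2·4 + 1·-4 = 36
  a_5 = 3·36 + -2·16 + 1·4 = 80
  a_6 = 3·80 + -2·36 + 1·16 = 184
  a_7 = 3·184 + -2·80 + 1·36 = 428
  a_8 = 3·428 + -2·184 + 1·80 = 996
  a_9 = 3·996 + -2·428 + 1·184 = 2316
  a_10 = 3·2316 + -2·996 + 1·428 = 5384
  a_11 = 3·5384 + -2·2316 + 1·996 = 12516
  a_12 = 3·12516 + -2·5384 + 1·2316 = 29096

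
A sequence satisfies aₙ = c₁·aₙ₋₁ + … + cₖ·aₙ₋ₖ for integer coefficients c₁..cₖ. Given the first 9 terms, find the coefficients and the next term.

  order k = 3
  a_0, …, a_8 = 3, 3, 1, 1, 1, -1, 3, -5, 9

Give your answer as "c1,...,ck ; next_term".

-2,0,1 ; -15

  a_3 = -2·1 + 0·3 + 1·3 = 1
  a_4 = -2·1 + 0·1 + 1·3 = 1
  a_5 = -2·1 + 0·1 + 1·1 = -1
  a_6 = -2·-1 + 0·1 + 1·1 = 3
  a_7 = -2·3 + 0·-1 + 1·1 = -5
  a_8 = -2·-5 + 0·3 + 1·-1 = 9
  a_9 = -2·9 + 0·-5 + 1·3 = -15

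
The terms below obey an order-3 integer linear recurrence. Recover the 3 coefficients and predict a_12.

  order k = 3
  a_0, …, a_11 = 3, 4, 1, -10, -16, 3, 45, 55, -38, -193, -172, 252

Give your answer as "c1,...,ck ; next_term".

1,-2,-1 ; 789

  a_3 = 1·1 + -2·4 + -1·3 = -10
  a_4 = 1·-10 + -2·1 + -1·4 = -16
  a_5 = 1·-16 + -2·-10 + -1·1 = 3
  a_6 = 1·3 + -2·-16 + -1·-10 = 45
  a_7 = 1·45 + -2·3 + -1·-16 = 55
  a_8 = 1·55 + -2·45 + -1·3 = -38
  a_9 = 1·-38 + -2·55 + -1·45 = -193
  a_10 = 1·-193 + -2·-38 + -1·55 = -172
  a_11 = 1·-172 + -2·-193 + -1·-38 = 252
  a_12 = 1·252 + -2·-172 + -1·-193 = 789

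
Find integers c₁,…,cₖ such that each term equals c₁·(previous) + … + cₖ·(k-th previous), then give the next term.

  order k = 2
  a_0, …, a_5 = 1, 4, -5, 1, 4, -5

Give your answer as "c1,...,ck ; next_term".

  a_2 = -1·4 + -1·1 = -5
  a_3 = -1·-5 + -1·4 = 1
  a_4 = -1·1 + -1·-5 = 4
  a_5 = -1·4 + -1·1 = -5
  a_6 = -1·-5 + -1·4 = 1

-1,-1 ; 1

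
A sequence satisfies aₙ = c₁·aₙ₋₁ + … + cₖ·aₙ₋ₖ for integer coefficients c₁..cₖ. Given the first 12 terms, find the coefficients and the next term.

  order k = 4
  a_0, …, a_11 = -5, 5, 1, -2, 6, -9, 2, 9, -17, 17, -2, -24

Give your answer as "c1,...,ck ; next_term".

  a_4 = -1·-2 + -1·1 + 0·5 + -1·-5 = 6
  a_5 = -1·6 + -1·-2 + 0·1 + -1·5 = -9
  a_6 = -1·-9 + -1·6 + 0·-2 + -1·1 = 2
  a_7 = -1·2 + -1·-9 + 0·6 + -1·-2 = 9
  a_8 = -1·9 + -1·2 + 0·-9 + -1·6 = -17
  a_9 = -1·-17 + -1·9 + 0·2 + -1·-9 = 17
  a_10 = -1·17 + -1·-17 + 0·9 + -1·2 = -2
  a_11 = -1·-2 + -1·17 + 0·-17 + -1·9 = -24
  a_12 = -1·-24 + -1·-2 + 0·17 + -1·-17 = 43

-1,-1,0,-1 ; 43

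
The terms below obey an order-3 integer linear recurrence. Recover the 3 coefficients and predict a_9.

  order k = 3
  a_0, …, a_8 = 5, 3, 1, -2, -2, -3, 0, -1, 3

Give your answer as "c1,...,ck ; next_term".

0,1,-1 ; -1

  a_3 = 0·1 + 1·3 + -1·5 = -2
  a_4 = 0·-2 + 1·1 + -1·3 = -2
  a_5 = 0·-2 + 1·-2 + -1·1 = -3
  a_6 = 0·-3 + 1·-2 + -1·-2 = 0
  a_7 = 0·0 + 1·-3 + -1·-2 = -1
  a_8 = 0·-1 + 1·0 + -1·-3 = 3
  a_9 = 0·3 + 1·-1 + -1·0 = -1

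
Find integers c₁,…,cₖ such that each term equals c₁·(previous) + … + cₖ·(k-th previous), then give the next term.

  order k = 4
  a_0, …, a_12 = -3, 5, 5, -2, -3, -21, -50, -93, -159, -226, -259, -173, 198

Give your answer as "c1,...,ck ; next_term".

  a_4 = 2·-2 + 0·5 + -1·5 + -2·-3 = -3
  a_5 = 2·-3 + 0·-2 + -1·5 + -2·5 = -21
  a_6 = 2·-21 + 0·-3 + -1·-2 + -2·5 = -50
  a_7 = 2·-50 + 0·-21 + -1·-3 + -2·-2 = -93
  a_8 = 2·-93 + 0·-50 + -1·-21 + -2·-3 = -159
  a_9 = 2·-159 + 0·-93 + -1·-50 + -2·-21 = -226
  a_10 = 2·-226 + 0·-159 + -1·-93 + -2·-50 = -259
  a_11 = 2·-259 + 0·-226 + -1·-159 + -2·-93 = -173
  a_12 = 2·-173 + 0·-259 + -1·-226 + -2·-159 = 198
  a_13 = 2·198 + 0·-173 + -1·-259 + -2·-226 = 1107

2,0,-1,-2 ; 1107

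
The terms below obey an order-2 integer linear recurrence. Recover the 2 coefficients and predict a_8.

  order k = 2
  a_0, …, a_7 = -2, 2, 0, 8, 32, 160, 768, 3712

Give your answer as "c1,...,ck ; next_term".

4,4 ; 17920

  a_2 = 4·2 + 4·-2 = 0
  a_3 = 4·0 + 4·2 = 8
  a_4 = 4·8 + 4·0 = 32
  a_5 = 4·32 + 4·8 = 160
  a_6 = 4·160 + 4·32 = 768
  a_7 = 4·768 + 4·160 = 3712
  a_8 = 4·3712 + 4·768 = 17920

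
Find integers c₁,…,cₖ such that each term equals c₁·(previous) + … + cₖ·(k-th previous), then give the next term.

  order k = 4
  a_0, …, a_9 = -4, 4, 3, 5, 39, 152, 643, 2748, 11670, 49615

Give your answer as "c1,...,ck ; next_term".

  a_4 = 4·5 + 1·3 + 1·4 + -3·-4 = 39
  a_5 = 4·39 + 1·5 + 1·3 + -3·4 = 152
  a_6 = 4·152 + 1·39 + 1·5 + -3·3 = 643
  a_7 = 4·643 + 1·152 + 1·39 + -3·5 = 2748
  a_8 = 4·2748 + 1·643 + 1·152 + -3·39 = 11670
  a_9 = 4·11670 + 1·2748 + 1·643 + -3·152 = 49615
  a_10 = 4·49615 + 1·11670 + 1·2748 + -3·643 = 210949

4,1,1,-3 ; 210949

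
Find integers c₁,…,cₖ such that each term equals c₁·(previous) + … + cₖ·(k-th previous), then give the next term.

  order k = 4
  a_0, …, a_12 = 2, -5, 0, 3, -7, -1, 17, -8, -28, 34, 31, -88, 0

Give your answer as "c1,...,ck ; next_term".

0,-2,1,-1 ; 173

  a_4 = 0·3 + -2·0 + 1·-5 + -1·2 = -7
  a_5 = 0·-7 + -2·3 + 1·0 + -1·-5 = -1
  a_6 = 0·-1 + -2·-7 + 1·3 + -1·0 = 17
  a_7 = 0·17 + -2·-1 + 1·-7 + -1·3 = -8
  a_8 = 0·-8 + -2·17 + 1·-1 + -1·-7 = -28
  a_9 = 0·-28 + -2·-8 + 1·17 + -1·-1 = 34
  a_10 = 0·34 + -2·-28 + 1·-8 + -1·17 = 31
  a_11 = 0·31 + -2·34 + 1·-28 + -1·-8 = -88
  a_12 = 0·-88 + -2·31 + 1·34 + -1·-28 = 0
  a_13 = 0·0 + -2·-88 + 1·31 + -1·34 = 173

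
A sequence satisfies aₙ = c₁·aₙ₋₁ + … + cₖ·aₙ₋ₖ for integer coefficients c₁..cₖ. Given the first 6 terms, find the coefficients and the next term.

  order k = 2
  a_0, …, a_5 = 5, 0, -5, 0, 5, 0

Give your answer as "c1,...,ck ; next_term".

0,-1 ; -5

  a_2 = 0·0 + -1·5 = -5
  a_3 = 0·-5 + -1·0 = 0
  a_4 = 0·0 + -1·-5 = 5
  a_5 = 0·5 + -1·0 = 0
  a_6 = 0·0 + -1·5 = -5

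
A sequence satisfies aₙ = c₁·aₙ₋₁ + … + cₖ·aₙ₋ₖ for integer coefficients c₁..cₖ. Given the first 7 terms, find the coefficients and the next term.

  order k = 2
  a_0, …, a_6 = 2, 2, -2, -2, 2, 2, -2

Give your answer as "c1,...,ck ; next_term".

  a_2 = 0·2 + -1·2 = -2
  a_3 = 0·-2 + -1·2 = -2
  a_4 = 0·-2 + -1·-2 = 2
  a_5 = 0·2 + -1·-2 = 2
  a_6 = 0·2 + -1·2 = -2
  a_7 = 0·-2 + -1·2 = -2

0,-1 ; -2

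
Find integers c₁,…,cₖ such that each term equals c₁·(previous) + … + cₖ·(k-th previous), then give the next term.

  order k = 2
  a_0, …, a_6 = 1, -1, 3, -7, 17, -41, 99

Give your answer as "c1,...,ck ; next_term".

  a_2 = -2·-1 + 1·1 = 3
  a_3 = -2·3 + 1·-1 = -7
  a_4 = -2·-7 + 1·3 = 17
  a_5 = -2·17 + 1·-7 = -41
  a_6 = -2·-41 + 1·17 = 99
  a_7 = -2·99 + 1·-41 = -239

-2,1 ; -239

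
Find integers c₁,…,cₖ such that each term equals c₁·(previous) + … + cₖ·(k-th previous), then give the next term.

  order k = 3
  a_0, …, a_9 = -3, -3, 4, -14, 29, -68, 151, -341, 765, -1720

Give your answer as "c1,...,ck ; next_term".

  a_3 = -2·4 + 1·-3 + 1·-3 = -14
  a_4 = -2·-14 + 1·4 + 1·-3 = 29
  a_5 = -2·29 + 1·-14 + 1·4 = -68
  a_6 = -2·-68 + 1·29 + 1·-14 = 151
  a_7 = -2·151 + 1·-68 + 1·29 = -341
  a_8 = -2·-341 + 1·151 + 1·-68 = 765
  a_9 = -2·765 + 1·-341 + 1·151 = -1720
  a_10 = -2·-1720 + 1·765 + 1·-341 = 3864

-2,1,1 ; 3864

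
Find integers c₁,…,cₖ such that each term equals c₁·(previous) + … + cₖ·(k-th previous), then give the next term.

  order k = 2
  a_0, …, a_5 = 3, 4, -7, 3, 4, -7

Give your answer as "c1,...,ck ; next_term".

-1,-1 ; 3

  a_2 = -1·4 + -1·3 = -7
  a_3 = -1·-7 + -1·4 = 3
  a_4 = -1·3 + -1·-7 = 4
  a_5 = -1·4 + -1·3 = -7
  a_6 = -1·-7 + -1·4 = 3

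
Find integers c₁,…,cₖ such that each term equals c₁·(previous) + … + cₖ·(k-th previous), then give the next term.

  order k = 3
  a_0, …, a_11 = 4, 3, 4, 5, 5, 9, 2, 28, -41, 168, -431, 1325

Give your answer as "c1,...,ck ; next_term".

  a_3 = -2·4 + 3·3 + 1·4 = 5
  a_4 = -2·5 + 3·4 + 1·3 = 5
  a_5 = -2·5 + 3·5 + 1·4 = 9
  a_6 = -2·9 + 3·5 + 1·5 = 2
  a_7 = -2·2 + 3·9 + 1·5 = 28
  a_8 = -2·28 + 3·2 + 1·9 = -41
  a_9 = -2·-41 + 3·28 + 1·2 = 168
  a_10 = -2·168 + 3·-41 + 1·28 = -431
  a_11 = -2·-431 + 3·168 + 1·-41 = 1325
  a_12 = -2·1325 + 3·-431 + 1·168 = -3775

-2,3,1 ; -3775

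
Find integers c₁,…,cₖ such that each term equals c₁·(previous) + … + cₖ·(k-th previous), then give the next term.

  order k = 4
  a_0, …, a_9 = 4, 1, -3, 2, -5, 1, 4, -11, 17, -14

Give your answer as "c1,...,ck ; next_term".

-1,0,1,-1 ; -1

  a_4 = -1·2 + 0·-3 + 1·1 + -1·4 = -5
  a_5 = -1·-5 + 0·2 + 1·-3 + -1·1 = 1
  a_6 = -1·1 + 0·-5 + 1·2 + -1·-3 = 4
  a_7 = -1·4 + 0·1 + 1·-5 + -1·2 = -11
  a_8 = -1·-11 + 0·4 + 1·1 + -1·-5 = 17
  a_9 = -1·17 + 0·-11 + 1·4 + -1·1 = -14
  a_10 = -1·-14 + 0·17 + 1·-11 + -1·4 = -1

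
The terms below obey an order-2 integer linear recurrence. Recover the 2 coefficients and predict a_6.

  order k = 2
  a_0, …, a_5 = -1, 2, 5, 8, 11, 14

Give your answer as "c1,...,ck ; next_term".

2,-1 ; 17

  a_2 = 2·2 + -1·-1 = 5
  a_3 = 2·5 + -1·2 = 8
  a_4 = 2·8 + -1·5 = 11
  a_5 = 2·11 + -1·8 = 14
  a_6 = 2·14 + -1·11 = 17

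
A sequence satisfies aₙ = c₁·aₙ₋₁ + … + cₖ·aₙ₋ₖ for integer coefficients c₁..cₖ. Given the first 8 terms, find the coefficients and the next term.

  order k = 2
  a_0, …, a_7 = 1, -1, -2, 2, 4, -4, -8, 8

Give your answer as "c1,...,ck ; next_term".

0,-2 ; 16

  a_2 = 0·-1 + -2·1 = -2
  a_3 = 0·-2 + -2·-1 = 2
  a_4 = 0·2 + -2·-2 = 4
  a_5 = 0·4 + -2·2 = -4
  a_6 = 0·-4 + -2·4 = -8
  a_7 = 0·-8 + -2·-4 = 8
  a_8 = 0·8 + -2·-8 = 16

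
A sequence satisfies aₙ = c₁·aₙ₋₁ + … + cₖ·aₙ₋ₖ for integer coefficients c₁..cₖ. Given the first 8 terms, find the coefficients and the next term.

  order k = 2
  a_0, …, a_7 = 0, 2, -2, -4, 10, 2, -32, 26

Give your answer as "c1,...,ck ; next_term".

-1,-3 ; 70

  a_2 = -1·2 + -3·0 = -2
  a_3 = -1·-2 + -3·2 = -4
  a_4 = -1·-4 + -3·-2 = 10
  a_5 = -1·10 + -3·-4 = 2
  a_6 = -1·2 + -3·10 = -32
  a_7 = -1·-32 + -3·2 = 26
  a_8 = -1·26 + -3·-32 = 70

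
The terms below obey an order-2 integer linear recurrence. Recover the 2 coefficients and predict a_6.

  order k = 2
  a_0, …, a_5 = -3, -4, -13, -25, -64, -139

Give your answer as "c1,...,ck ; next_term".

1,3 ; -331

  a_2 = 1·-4 + 3·-3 = -13
  a_3 = 1·-13 + 3·-4 = -25
  a_4 = 1·-25 + 3·-13 = -64
  a_5 = 1·-64 + 3·-25 = -139
  a_6 = 1·-139 + 3·-64 = -331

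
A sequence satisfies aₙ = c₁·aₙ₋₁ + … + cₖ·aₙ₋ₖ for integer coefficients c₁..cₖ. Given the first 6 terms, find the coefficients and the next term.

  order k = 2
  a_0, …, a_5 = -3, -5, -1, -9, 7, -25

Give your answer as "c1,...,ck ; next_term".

  a_2 = -1·-5 + 2·-3 = -1
  a_3 = -1·-1 + 2·-5 = -9
  a_4 = -1·-9 + 2·-1 = 7
  a_5 = -1·7 + 2·-9 = -25
  a_6 = -1·-25 + 2·7 = 39

-1,2 ; 39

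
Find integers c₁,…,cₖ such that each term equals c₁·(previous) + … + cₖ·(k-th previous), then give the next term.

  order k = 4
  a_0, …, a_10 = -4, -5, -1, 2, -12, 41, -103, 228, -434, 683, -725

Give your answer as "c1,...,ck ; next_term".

  a_4 = -3·2 + -1·-1 + 3·-5 + -2·-4 = -12
  a_5 = -3·-12 + -1·2 + 3·-1 + -2·-5 = 41
  a_6 = -3·41 + -1·-12 + 3·2 + -2·-1 = -103
  a_7 = -3·-103 + -1·41 + 3·-12 + -2·2 = 228
  a_8 = -3·228 + -1·-103 + 3·41 + -2·-12 = -434
  a_9 = -3·-434 + -1·228 + 3·-103 + -2·41 = 683
  a_10 = -3·683 + -1·-434 + 3·228 + -2·-103 = -725
  a_11 = -3·-725 + -1·683 + 3·-434 + -2·228 = -266

-3,-1,3,-2 ; -266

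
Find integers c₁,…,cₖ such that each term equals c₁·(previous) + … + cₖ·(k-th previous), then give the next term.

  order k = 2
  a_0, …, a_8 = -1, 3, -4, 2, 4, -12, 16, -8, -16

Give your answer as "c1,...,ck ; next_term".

  a_2 = -2·3 + -2·-1 = -4
  a_3 = -2·-4 + -2·3 = 2
  a_4 = -2·2 + -2·-4 = 4
  a_5 = -2·4 + -2·2 = -12
  a_6 = -2·-12 + -2·4 = 16
  a_7 = -2·16 + -2·-12 = -8
  a_8 = -2·-8 + -2·16 = -16
  a_9 = -2·-16 + -2·-8 = 48

-2,-2 ; 48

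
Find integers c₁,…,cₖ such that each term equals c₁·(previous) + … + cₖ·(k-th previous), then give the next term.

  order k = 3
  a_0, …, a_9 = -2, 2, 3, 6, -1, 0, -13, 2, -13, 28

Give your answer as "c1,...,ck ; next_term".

0,1,-2 ; -17

  a_3 = 0·3 + 1·2 + -2·-2 = 6
  a_4 = 0·6 + 1·3 + -2·2 = -1
  a_5 = 0·-1 + 1·6 + -2·3 = 0
  a_6 = 0·0 + 1·-1 + -2·6 = -13
  a_7 = 0·-13 + 1·0 + -2·-1 = 2
  a_8 = 0·2 + 1·-13 + -2·0 = -13
  a_9 = 0·-13 + 1·2 + -2·-13 = 28
  a_10 = 0·28 + 1·-13 + -2·2 = -17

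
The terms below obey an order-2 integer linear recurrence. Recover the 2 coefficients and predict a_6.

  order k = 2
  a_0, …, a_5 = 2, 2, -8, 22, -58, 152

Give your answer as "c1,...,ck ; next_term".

  a_2 = -3·2 + -1·2 = -8
  a_3 = -3·-8 + -1·2 = 22
  a_4 = -3·22 + -1·-8 = -58
  a_5 = -3·-58 + -1·22 = 152
  a_6 = -3·152 + -1·-58 = -398

-3,-1 ; -398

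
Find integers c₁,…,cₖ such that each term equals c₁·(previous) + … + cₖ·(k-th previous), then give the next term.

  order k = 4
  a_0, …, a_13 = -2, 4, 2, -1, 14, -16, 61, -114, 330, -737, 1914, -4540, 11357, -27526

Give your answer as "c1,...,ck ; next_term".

  a_4 = -2·-1 + 2·2 + 3·4 + 2·-2 = 14
  a_5 = -2·14 + 2·-1 + 3·2 + 2·4 = -16
  a_6 = -2·-16 + 2·14 + 3·-1 + 2·2 = 61
  a_7 = -2·61 + 2·-16 + 3·14 + 2·-1 = -114
  a_8 = -2·-114 + 2·61 + 3·-16 + 2·14 = 330
  a_9 = -2·330 + 2·-114 + 3·61 + 2·-16 = -737
  a_10 = -2·-737 + 2·330 + 3·-114 + 2·61 = 1914
  a_11 = -2·1914 + 2·-737 + 3·330 + 2·-114 = -4540
  a_12 = -2·-4540 + 2·1914 + 3·-737 + 2·330 = 11357
  a_13 = -2·11357 + 2·-4540 + 3·1914 + 2·-737 = -27526
  a_14 = -2·-27526 + 2·11357 + 3·-4540 + 2·1914 = 67974

-2,2,3,2 ; 67974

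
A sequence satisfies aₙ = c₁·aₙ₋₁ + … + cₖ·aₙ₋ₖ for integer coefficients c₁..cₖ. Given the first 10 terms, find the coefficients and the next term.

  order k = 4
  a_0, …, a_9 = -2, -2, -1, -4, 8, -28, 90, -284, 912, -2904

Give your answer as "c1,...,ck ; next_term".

-2,4,0,-2 ; 9276

  a_4 = -2·-4 + 4·-1 + 0·-2 + -2·-2 = 8
  a_5 = -2·8 + 4·-4 + 0·-1 + -2·-2 = -28
  a_6 = -2·-28 + 4·8 + 0·-4 + -2·-1 = 90
  a_7 = -2·90 + 4·-28 + 0·8 + -2·-4 = -284
  a_8 = -2·-284 + 4·90 + 0·-28 + -2·8 = 912
  a_9 = -2·912 + 4·-284 + 0·90 + -2·-28 = -2904
  a_10 = -2·-2904 + 4·912 + 0·-284 + -2·90 = 9276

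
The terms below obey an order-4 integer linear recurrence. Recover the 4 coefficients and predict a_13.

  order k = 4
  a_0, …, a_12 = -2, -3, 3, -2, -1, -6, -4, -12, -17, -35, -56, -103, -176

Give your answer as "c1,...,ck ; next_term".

1,1,0,1 ; -314

  a_4 = 1·-2 + 1·3 + 0·-3 + 1·-2 = -1
  a_5 = 1·-1 + 1·-2 + 0·3 + 1·-3 = -6
  a_6 = 1·-6 + 1·-1 + 0·-2 + 1·3 = -4
  a_7 = 1·-4 + 1·-6 + 0·-1 + 1·-2 = -12
  a_8 = 1·-12 + 1·-4 + 0·-6 + 1·-1 = -17
  a_9 = 1·-17 + 1·-12 + 0·-4 + 1·-6 = -35
  a_10 = 1·-35 + 1·-17 + 0·-12 + 1·-4 = -56
  a_11 = 1·-56 + 1·-35 + 0·-17 + 1·-12 = -103
  a_12 = 1·-103 + 1·-56 + 0·-35 + 1·-17 = -176
  a_13 = 1·-176 + 1·-103 + 0·-56 + 1·-35 = -314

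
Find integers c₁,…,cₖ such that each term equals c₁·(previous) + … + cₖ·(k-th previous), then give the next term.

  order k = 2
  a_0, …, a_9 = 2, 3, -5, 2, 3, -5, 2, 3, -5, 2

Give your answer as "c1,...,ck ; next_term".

  a_2 = -1·3 + -1·2 = -5
  a_3 = -1·-5 + -1·3 = 2
  a_4 = -1·2 + -1·-5 = 3
  a_5 = -1·3 + -1·2 = -5
  a_6 = -1·-5 + -1·3 = 2
  a_7 = -1·2 + -1·-5 = 3
  a_8 = -1·3 + -1·2 = -5
  a_9 = -1·-5 + -1·3 = 2
  a_10 = -1·2 + -1·-5 = 3

-1,-1 ; 3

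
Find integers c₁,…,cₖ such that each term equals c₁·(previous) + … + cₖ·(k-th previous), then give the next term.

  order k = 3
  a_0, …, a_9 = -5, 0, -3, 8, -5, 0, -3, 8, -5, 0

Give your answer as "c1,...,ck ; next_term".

  a_3 = -1·-3 + -1·0 + -1·-5 = 8
  a_4 = -1·8 + -1·-3 + -1·0 = -5
  a_5 = -1·-5 + -1·8 + -1·-3 = 0
  a_6 = -1·0 + -1·-5 + -1·8 = -3
  a_7 = -1·-3 + -1·0 + -1·-5 = 8
  a_8 = -1·8 + -1·-3 + -1·0 = -5
  a_9 = -1·-5 + -1·8 + -1·-3 = 0
  a_10 = -1·0 + -1·-5 + -1·8 = -3

-1,-1,-1 ; -3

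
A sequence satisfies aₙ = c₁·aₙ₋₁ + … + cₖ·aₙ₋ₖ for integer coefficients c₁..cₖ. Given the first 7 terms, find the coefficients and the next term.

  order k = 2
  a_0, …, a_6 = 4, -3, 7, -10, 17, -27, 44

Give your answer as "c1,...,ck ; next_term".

  a_2 = -1·-3 + 1·4 = 7
  a_3 = -1·7 + 1·-3 = -10
  a_4 = -1·-10 + 1·7 = 17
  a_5 = -1·17 + 1·-10 = -27
  a_6 = -1·-27 + 1·17 = 44
  a_7 = -1·44 + 1·-27 = -71

-1,1 ; -71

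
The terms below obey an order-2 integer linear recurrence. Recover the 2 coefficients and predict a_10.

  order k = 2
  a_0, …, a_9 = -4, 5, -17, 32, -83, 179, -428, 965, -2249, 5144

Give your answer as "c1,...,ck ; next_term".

  a_2 = -1·5 + 3·-4 = -17
  a_3 = -1·-17 + 3·5 = 32
  a_4 = -1·32 + 3·-17 = -83
  a_5 = -1·-83 + 3·32 = 179
  a_6 = -1·179 + 3·-83 = -428
  a_7 = -1·-428 + 3·179 = 965
  a_8 = -1·965 + 3·-428 = -2249
  a_9 = -1·-2249 + 3·965 = 5144
  a_10 = -1·5144 + 3·-2249 = -11891

-1,3 ; -11891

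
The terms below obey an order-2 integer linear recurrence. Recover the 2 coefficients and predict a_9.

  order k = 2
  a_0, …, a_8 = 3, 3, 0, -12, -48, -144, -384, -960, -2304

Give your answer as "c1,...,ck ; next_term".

4,-4 ; -5376

  a_2 = 4·3 + -4·3 = 0
  a_3 = 4·0 + -4·3 = -12
  a_4 = 4·-12 + -4·0 = -48
  a_5 = 4·-48 + -4·-12 = -144
  a_6 = 4·-144 + -4·-48 = -384
  a_7 = 4·-384 + -4·-144 = -960
  a_8 = 4·-960 + -4·-384 = -2304
  a_9 = 4·-2304 + -4·-960 = -5376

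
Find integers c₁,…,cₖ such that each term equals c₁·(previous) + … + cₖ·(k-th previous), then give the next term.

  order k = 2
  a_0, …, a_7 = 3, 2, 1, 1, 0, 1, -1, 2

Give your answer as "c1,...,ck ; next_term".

  a_2 = -1·2 + 1·3 = 1
  a_3 = -1·1 + 1·2 = 1
  a_4 = -1·1 + 1·1 = 0
  a_5 = -1·0 + 1·1 = 1
  a_6 = -1·1 + 1·0 = -1
  a_7 = -1·-1 + 1·1 = 2
  a_8 = -1·2 + 1·-1 = -3

-1,1 ; -3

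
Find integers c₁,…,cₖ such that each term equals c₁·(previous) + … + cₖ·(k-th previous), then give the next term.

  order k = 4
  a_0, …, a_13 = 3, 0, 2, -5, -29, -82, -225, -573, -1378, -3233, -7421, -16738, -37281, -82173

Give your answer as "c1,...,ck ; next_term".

  a_4 = 3·-5 + -1·2 + 0·0 + -4·3 = -29
  a_5 = 3·-29 + -1·-5 + 0·2 + -4·0 = -82
  a_6 = 3·-82 + -1·-29 + 0·-5 + -4·2 = -225
  a_7 = 3·-225 + -1·-82 + 0·-29 + -4·-5 = -573
  a_8 = 3·-573 + -1·-225 + 0·-82 + -4·-29 = -1378
  a_9 = 3·-1378 + -1·-573 + 0·-225 + -4·-82 = -3233
  a_10 = 3·-3233 + -1·-1378 + 0·-573 + -4·-225 = -7421
  a_11 = 3·-7421 + -1·-3233 + 0·-1378 + -4·-573 = -16738
  a_12 = 3·-16738 + -1·-7421 + 0·-3233 + -4·-1378 = -37281
  a_13 = 3·-37281 + -1·-16738 + 0·-7421 + -4·-3233 = -82173
  a_14 = 3·-82173 + -1·-37281 + 0·-16738 + -4·-7421 = -179554

3,-1,0,-4 ; -179554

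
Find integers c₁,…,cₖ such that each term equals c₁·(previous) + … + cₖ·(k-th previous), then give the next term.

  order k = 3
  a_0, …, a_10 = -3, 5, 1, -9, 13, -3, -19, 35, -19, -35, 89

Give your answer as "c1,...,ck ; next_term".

-1,-1,1 ; -73

  a_3 = -1·1 + -1·5 + 1·-3 = -9
  a_4 = -1·-9 + -1·1 + 1·5 = 13
  a_5 = -1·13 + -1·-9 + 1·1 = -3
  a_6 = -1·-3 + -1·13 + 1·-9 = -19
  a_7 = -1·-19 + -1·-3 + 1·13 = 35
  a_8 = -1·35 + -1·-19 + 1·-3 = -19
  a_9 = -1·-19 + -1·35 + 1·-19 = -35
  a_10 = -1·-35 + -1·-19 + 1·35 = 89
  a_11 = -1·89 + -1·-35 + 1·-19 = -73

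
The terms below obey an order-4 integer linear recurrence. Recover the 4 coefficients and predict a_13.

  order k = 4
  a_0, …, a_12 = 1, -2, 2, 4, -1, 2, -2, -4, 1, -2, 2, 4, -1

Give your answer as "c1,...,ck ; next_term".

  a_4 = 0·4 + 0·2 + 0·-2 + -1·1 = -1
  a_5 = 0·-1 + 0·4 + 0·2 + -1·-2 = 2
  a_6 = 0·2 + 0·-1 + 0·4 + -1·2 = -2
  a_7 = 0·-2 + 0·2 + 0·-1 + -1·4 = -4
  a_8 = 0·-4 + 0·-2 + 0·2 + -1·-1 = 1
  a_9 = 0·1 + 0·-4 + 0·-2 + -1·2 = -2
  a_10 = 0·-2 + 0·1 + 0·-4 + -1·-2 = 2
  a_11 = 0·2 + 0·-2 + 0·1 + -1·-4 = 4
  a_12 = 0·4 + 0·2 + 0·-2 + -1·1 = -1
  a_13 = 0·-1 + 0·4 + 0·2 + -1·-2 = 2

0,0,0,-1 ; 2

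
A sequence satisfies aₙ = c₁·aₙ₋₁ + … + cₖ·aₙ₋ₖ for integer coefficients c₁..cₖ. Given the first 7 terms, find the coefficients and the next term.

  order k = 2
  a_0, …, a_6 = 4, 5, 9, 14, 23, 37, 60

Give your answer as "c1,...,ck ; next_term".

1,1 ; 97

  a_2 = 1·5 + 1·4 = 9
  a_3 = 1·9 + 1·5 = 14
  a_4 = 1·14 + 1·9 = 23
  a_5 = 1·23 + 1·14 = 37
  a_6 = 1·37 + 1·23 = 60
  a_7 = 1·60 + 1·37 = 97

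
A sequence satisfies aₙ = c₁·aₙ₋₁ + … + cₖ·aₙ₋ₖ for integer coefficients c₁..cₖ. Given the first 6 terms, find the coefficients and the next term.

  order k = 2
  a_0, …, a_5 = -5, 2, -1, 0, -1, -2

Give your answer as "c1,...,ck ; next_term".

  a_2 = 2·2 + 1·-5 = -1
  a_3 = 2·-1 + 1·2 = 0
  a_4 = 2·0 + 1·-1 = -1
  a_5 = 2·-1 + 1·0 = -2
  a_6 = 2·-2 + 1·-1 = -5

2,1 ; -5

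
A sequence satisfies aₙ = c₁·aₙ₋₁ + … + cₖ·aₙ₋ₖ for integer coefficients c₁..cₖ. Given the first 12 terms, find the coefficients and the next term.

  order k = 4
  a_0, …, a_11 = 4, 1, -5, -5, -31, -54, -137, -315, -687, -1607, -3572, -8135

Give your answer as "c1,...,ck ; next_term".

  a_4 = 1·-5 + 3·-5 + 1·1 + -3·4 = -31
  a_5 = 1·-31 + 3·-5 + 1·-5 + -3·1 = -54
  a_6 = 1·-54 + 3·-31 + 1·-5 + -3·-5 = -137
  a_7 = 1·-137 + 3·-54 + 1·-31 + -3·-5 = -315
  a_8 = 1·-315 + 3·-137 + 1·-54 + -3·-31 = -687
  a_9 = 1·-687 + 3·-315 + 1·-137 + -3·-54 = -1607
  a_10 = 1·-1607 + 3·-687 + 1·-315 + -3·-137 = -3572
  a_11 = 1·-3572 + 3·-1607 + 1·-687 + -3·-315 = -8135
  a_12 = 1·-8135 + 3·-3572 + 1·-1607 + -3·-687 = -18397

1,3,1,-3 ; -18397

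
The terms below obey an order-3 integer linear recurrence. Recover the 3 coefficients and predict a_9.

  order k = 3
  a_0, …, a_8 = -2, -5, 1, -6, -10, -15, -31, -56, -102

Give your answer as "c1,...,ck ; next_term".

  a_3 = 1·1 + 1·-5 + 1·-2 = -6
  a_4 = 1·-6 + 1·1 + 1·-5 = -10
  a_5 = 1·-10 + 1·-6 + 1·1 = -15
  a_6 = 1·-15 + 1·-10 + 1·-6 = -31
  a_7 = 1·-31 + 1·-15 + 1·-10 = -56
  a_8 = 1·-56 + 1·-31 + 1·-15 = -102
  a_9 = 1·-102 + 1·-56 + 1·-31 = -189

1,1,1 ; -189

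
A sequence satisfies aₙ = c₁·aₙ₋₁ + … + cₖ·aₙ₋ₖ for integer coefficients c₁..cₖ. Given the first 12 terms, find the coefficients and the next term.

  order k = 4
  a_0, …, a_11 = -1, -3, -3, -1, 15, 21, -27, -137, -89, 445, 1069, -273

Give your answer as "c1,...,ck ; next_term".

  a_4 = 1·-1 + -3·-3 + -3·-3 + 2·-1 = 15
  a_5 = 1·15 + -3·-1 + -3·-3 + 2·-3 = 21
  a_6 = 1·21 + -3·15 + -3·-1 + 2·-3 = -27
  a_7 = 1·-27 + -3·21 + -3·15 + 2·-1 = -137
  a_8 = 1·-137 + -3·-27 + -3·21 + 2·15 = -89
  a_9 = 1·-89 + -3·-137 + -3·-27 + 2·21 = 445
  a_10 = 1·445 + -3·-89 + -3·-137 + 2·-27 = 1069
  a_11 = 1·1069 + -3·445 + -3·-89 + 2·-137 = -273
  a_12 = 1·-273 + -3·1069 + -3·445 + 2·-89 = -4993

1,-3,-3,2 ; -4993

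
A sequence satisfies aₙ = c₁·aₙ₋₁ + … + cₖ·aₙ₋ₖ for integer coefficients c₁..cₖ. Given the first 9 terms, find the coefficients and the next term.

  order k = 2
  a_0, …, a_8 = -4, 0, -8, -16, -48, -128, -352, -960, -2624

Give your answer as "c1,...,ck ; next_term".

  a_2 = 2·0 + 2·-4 = -8
  a_3 = 2·-8 + 2·0 = -16
  a_4 = 2·-16 + 2·-8 = -48
  a_5 = 2·-48 + 2·-16 = -128
  a_6 = 2·-128 + 2·-48 = -352
  a_7 = 2·-352 + 2·-128 = -960
  a_8 = 2·-960 + 2·-352 = -2624
  a_9 = 2·-2624 + 2·-960 = -7168

2,2 ; -7168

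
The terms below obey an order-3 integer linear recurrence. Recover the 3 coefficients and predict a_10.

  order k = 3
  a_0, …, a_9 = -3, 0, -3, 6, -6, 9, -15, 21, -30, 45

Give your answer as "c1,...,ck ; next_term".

-1,0,-1 ; -66

  a_3 = -1·-3 + 0·0 + -1·-3 = 6
  a_4 = -1·6 + 0·-3 + -1·0 = -6
  a_5 = -1·-6 + 0·6 + -1·-3 = 9
  a_6 = -1·9 + 0·-6 + -1·6 = -15
  a_7 = -1·-15 + 0·9 + -1·-6 = 21
  a_8 = -1·21 + 0·-15 + -1·9 = -30
  a_9 = -1·-30 + 0·21 + -1·-15 = 45
  a_10 = -1·45 + 0·-30 + -1·21 = -66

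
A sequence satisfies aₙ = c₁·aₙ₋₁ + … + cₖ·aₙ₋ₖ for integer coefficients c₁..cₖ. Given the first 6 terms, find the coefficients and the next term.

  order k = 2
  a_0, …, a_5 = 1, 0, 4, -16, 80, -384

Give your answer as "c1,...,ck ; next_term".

-4,4 ; 1856

  a_2 = -4·0 + 4·1 = 4
  a_3 = -4·4 + 4·0 = -16
  a_4 = -4·-16 + 4·4 = 80
  a_5 = -4·80 + 4·-16 = -384
  a_6 = -4·-384 + 4·80 = 1856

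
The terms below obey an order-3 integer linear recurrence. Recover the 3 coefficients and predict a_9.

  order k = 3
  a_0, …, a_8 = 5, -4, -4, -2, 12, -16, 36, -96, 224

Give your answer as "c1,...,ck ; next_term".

-2,0,-2 ; -520

  a_3 = -2·-4 + 0·-4 + -2·5 = -2
  a_4 = -2·-2 + 0·-4 + -2·-4 = 12
  a_5 = -2·12 + 0·-2 + -2·-4 = -16
  a_6 = -2·-16 + 0·12 + -2·-2 = 36
  a_7 = -2·36 + 0·-16 + -2·12 = -96
  a_8 = -2·-96 + 0·36 + -2·-16 = 224
  a_9 = -2·224 + 0·-96 + -2·36 = -520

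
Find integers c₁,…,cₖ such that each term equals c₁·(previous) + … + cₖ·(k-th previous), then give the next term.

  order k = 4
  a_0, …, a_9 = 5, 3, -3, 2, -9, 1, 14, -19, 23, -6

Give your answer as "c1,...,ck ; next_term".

-1,-1,0,-2 ; -45

  a_4 = -1·2 + -1·-3 + 0·3 + -2·5 = -9
  a_5 = -1·-9 + -1·2 + 0·-3 + -2·3 = 1
  a_6 = -1·1 + -1·-9 + 0·2 + -2·-3 = 14
  a_7 = -1·14 + -1·1 + 0·-9 + -2·2 = -19
  a_8 = -1·-19 + -1·14 + 0·1 + -2·-9 = 23
  a_9 = -1·23 + -1·-19 + 0·14 + -2·1 = -6
  a_10 = -1·-6 + -1·23 + 0·-19 + -2·14 = -45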